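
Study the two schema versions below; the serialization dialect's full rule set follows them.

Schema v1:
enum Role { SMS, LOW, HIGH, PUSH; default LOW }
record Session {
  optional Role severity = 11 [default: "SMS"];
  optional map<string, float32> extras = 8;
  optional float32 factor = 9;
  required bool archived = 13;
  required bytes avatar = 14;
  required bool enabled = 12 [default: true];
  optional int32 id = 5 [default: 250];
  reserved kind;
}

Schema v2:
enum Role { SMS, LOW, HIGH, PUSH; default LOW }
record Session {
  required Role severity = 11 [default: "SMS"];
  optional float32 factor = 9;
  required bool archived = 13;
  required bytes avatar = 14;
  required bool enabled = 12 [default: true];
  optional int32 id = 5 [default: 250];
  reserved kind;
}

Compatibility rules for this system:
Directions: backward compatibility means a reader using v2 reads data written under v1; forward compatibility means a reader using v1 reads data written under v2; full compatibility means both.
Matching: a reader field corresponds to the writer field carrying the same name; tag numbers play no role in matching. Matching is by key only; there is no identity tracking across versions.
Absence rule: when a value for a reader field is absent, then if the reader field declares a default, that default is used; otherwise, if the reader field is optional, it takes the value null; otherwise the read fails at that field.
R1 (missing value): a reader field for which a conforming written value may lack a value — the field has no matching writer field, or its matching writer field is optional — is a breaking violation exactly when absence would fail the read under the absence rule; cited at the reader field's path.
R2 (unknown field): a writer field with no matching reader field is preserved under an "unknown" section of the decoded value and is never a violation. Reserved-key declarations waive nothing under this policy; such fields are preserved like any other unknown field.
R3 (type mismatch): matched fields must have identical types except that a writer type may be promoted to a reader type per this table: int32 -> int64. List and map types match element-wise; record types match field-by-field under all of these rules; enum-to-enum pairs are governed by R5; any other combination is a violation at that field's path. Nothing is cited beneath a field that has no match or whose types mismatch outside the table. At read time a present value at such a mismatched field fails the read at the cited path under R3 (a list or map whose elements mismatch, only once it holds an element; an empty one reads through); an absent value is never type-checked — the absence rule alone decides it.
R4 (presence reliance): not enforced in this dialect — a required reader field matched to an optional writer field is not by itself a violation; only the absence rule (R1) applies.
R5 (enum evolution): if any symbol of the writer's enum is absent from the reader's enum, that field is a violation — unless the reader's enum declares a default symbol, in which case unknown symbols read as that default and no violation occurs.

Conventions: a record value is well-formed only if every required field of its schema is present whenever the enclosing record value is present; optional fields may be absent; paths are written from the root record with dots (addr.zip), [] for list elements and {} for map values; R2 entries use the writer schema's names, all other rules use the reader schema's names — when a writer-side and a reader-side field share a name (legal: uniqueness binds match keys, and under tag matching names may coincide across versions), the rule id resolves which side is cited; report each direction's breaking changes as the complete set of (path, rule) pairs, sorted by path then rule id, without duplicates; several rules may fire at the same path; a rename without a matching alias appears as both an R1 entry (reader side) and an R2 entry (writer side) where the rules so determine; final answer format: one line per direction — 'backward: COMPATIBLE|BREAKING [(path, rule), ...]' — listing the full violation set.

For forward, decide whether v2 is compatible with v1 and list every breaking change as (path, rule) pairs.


in Session below, arrows point writer -> reader
checking forward for Session: reader v1 against writer v2:
  writer required, Role -> Role: reader severity maps from writer severity
  extras: no writer-side match
  writer optional, float32 -> float32: reader factor maps from writer factor
  writer required, bool -> bool: reader archived maps from writer archived
  writer required, bytes -> bytes: reader avatar maps from writer avatar
  writer required, bool -> bool: reader enabled maps from writer enabled
  writer optional, int32 -> int32: reader id maps from writer id
  => no violations; forward on Session: COMPATIBLE
ruling out the remaining Session differences:
  removed field extras from record Session -> fires no rule on Session, leaving the asked answer as it is
  field severity in record Session: optional changed to required -> fires no rule on Session, leaving the asked answer as it is

forward: COMPATIBLE []


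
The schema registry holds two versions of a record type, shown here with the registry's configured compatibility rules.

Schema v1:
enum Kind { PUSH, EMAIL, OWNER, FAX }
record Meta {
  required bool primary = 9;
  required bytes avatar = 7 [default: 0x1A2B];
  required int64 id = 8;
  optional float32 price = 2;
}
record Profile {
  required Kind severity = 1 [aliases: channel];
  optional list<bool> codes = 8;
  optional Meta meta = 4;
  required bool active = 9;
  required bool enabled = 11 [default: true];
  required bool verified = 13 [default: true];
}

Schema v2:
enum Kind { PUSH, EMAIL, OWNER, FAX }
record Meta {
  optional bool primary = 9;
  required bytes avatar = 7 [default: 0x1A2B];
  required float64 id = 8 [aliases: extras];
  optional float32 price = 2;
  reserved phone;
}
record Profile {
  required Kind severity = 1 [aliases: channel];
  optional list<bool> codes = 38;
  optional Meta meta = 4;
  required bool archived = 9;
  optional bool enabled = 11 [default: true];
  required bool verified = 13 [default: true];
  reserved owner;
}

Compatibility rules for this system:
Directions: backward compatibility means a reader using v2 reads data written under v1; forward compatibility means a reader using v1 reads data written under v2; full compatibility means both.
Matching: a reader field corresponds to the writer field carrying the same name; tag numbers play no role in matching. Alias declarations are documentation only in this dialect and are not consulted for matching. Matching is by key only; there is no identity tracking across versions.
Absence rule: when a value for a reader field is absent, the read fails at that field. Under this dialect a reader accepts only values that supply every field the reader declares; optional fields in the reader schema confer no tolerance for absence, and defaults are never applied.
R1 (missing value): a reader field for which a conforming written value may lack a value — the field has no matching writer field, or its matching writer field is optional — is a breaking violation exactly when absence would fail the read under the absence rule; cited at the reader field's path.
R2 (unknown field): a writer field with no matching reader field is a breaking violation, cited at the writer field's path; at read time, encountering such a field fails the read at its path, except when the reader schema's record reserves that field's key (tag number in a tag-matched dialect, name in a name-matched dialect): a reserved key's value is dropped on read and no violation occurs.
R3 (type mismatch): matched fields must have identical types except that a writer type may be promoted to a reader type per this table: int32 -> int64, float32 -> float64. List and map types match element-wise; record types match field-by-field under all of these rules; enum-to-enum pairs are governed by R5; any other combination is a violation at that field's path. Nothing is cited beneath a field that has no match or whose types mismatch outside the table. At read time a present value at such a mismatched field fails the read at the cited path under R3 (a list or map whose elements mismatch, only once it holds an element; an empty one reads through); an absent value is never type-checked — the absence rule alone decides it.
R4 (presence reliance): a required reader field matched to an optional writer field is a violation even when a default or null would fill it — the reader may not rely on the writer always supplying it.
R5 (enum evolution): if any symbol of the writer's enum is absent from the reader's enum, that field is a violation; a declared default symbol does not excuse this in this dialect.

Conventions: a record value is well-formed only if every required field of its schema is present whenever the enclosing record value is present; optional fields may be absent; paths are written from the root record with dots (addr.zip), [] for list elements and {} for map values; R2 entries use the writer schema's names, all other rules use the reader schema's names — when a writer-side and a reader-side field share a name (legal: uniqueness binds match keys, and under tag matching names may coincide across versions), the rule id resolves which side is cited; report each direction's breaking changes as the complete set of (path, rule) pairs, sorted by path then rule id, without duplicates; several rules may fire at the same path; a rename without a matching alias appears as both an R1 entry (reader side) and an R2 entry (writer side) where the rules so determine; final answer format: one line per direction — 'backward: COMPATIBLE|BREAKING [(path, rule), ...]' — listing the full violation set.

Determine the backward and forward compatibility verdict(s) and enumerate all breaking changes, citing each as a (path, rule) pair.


each type pair in Profile: writer, then reader
backward pass over Profile, reader schema v2, writer schema v1:
  Kind -> Kind, writer required: severity aligns to severity
  list<bool> -> list<bool>, writer optional: codes aligns to codes
  Meta -> Meta, writer optional: meta aligns to meta
  archived: no writer-side match
  bool -> bool, writer required: enabled aligns to enabled
  bool -> bool, writer required: verified aligns to verified
  writer field active has no reader counterpart
  bool -> bool, writer required: meta.primary aligns to meta.primary
  bytes -> bytes, writer required: meta.avatar aligns to meta.avatar
  int64 -> float64, writer required: meta.id aligns to meta.id
  float32 -> float32, writer optional: meta.price aligns to meta.price
  rule R2 violated at active
  rule R1 violated at archived
  rule R1 violated at codes
  rule R1 violated at meta
  rule R3 violated at meta.id
  rule R1 violated at meta.price
  backward on Profile therefore BREAKING (6)
forward pass over Profile, reader schema v1, writer schema v2:
  Kind -> Kind, writer required: severity aligns to severity
  list<bool> -> list<bool>, writer optional: codes aligns to codes
  Meta -> Meta, writer optional: meta aligns to meta
  active: no writer-side match
  bool -> bool, writer optional: enabled aligns to enabled
  bool -> bool, writer required: verified aligns to verified
  writer field archived has no reader counterpart
  bool -> bool, writer optional: meta.primary aligns to meta.primary
  bytes -> bytes, writer required: meta.avatar aligns to meta.avatar
  float64 -> int64, writer required: meta.id aligns to meta.id
  float32 -> float32, writer optional: meta.price aligns to meta.price
  rule R1 violated at active
  rule R2 violated at archived
  rule R1 violated at codes
  rule R1 violated at enabled
  rule R4 violated at enabled
  rule R1 violated at meta
  rule R3 violated at meta.id
  rule R1 violated at meta.price
  rule R1 violated at meta.primary
  rule R4 violated at meta.primary
  forward on Profile therefore BREAKING (10)

backward: BREAKING [(active, R2), (archived, R1), (codes, R1), (meta, R1), (meta.id, R3), (meta.price, R1)]; forward: BREAKING [(active, R1), (archived, R2), (codes, R1), (enabled, R1), (enabled, R4), (meta, R1), (meta.id, R3), (meta.price, R1), (meta.primary, R1), (meta.primary, R4)]


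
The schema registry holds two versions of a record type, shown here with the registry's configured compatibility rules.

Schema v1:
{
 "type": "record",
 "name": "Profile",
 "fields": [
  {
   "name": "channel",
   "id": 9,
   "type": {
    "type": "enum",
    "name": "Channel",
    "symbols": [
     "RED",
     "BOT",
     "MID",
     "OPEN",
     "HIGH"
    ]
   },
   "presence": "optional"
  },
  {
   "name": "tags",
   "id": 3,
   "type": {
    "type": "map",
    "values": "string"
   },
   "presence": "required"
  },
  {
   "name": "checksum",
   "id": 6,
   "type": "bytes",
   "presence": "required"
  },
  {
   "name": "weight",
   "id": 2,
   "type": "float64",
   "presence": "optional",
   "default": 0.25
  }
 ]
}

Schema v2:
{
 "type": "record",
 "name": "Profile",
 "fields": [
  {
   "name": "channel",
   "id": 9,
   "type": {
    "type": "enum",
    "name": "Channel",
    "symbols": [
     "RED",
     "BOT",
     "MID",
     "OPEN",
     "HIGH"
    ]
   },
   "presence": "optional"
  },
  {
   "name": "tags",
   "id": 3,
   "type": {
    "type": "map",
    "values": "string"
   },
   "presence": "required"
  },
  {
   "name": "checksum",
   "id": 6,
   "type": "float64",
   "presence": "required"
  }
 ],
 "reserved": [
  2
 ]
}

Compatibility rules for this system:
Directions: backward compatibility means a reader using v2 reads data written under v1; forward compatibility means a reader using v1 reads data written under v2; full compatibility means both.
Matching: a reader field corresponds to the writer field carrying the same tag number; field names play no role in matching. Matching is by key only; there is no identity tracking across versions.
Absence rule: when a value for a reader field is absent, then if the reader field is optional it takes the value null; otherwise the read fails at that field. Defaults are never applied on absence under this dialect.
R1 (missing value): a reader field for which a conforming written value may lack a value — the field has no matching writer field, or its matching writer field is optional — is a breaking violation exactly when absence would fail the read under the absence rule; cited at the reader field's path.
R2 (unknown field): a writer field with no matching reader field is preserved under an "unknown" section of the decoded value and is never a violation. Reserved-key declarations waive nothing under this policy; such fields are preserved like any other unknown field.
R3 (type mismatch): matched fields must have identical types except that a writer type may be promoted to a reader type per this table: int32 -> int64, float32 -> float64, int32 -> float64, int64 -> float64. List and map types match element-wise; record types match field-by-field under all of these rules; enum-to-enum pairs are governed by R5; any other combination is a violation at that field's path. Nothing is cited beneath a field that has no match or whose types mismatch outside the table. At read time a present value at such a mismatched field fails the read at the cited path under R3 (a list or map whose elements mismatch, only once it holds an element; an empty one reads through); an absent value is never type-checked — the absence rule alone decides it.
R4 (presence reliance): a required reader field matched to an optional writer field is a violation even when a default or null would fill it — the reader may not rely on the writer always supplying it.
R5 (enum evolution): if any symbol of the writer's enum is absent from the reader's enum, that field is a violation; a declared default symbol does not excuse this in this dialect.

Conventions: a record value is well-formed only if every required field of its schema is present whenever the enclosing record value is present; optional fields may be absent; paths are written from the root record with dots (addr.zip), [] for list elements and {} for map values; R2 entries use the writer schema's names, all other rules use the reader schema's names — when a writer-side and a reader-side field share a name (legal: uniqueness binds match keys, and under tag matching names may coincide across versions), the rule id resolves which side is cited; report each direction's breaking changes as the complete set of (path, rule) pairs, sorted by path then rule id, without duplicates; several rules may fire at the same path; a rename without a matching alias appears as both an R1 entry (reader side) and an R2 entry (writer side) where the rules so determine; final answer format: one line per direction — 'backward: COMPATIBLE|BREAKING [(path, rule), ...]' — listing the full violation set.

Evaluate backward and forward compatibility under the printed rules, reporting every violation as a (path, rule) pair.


backward: BREAKING [(checksum, R3)]; forward: BREAKING [(checksum, R3)]

arrows below run writer -> reader for Profile
checking backward for Profile: reader v2 against writer v1:
  channel: Channel -> Channel, writer optional; from channel
  tags: map<string, string> -> map<string, string>, writer required; from tags
  checksum: bytes -> float64, writer required; from checksum
  weight (writer side), unknown to reader
  R3 fires at checksum
  backward on Profile therefore BREAKING (1)
checking forward for Profile: reader v1 against writer v2:
  channel: Channel -> Channel, writer optional; from channel
  tags: map<string, string> -> map<string, string>, writer required; from tags
  checksum: float64 -> bytes, writer required; from checksum
  weight: no writer match
  R3 fires at checksum
  forward on Profile therefore BREAKING (1)


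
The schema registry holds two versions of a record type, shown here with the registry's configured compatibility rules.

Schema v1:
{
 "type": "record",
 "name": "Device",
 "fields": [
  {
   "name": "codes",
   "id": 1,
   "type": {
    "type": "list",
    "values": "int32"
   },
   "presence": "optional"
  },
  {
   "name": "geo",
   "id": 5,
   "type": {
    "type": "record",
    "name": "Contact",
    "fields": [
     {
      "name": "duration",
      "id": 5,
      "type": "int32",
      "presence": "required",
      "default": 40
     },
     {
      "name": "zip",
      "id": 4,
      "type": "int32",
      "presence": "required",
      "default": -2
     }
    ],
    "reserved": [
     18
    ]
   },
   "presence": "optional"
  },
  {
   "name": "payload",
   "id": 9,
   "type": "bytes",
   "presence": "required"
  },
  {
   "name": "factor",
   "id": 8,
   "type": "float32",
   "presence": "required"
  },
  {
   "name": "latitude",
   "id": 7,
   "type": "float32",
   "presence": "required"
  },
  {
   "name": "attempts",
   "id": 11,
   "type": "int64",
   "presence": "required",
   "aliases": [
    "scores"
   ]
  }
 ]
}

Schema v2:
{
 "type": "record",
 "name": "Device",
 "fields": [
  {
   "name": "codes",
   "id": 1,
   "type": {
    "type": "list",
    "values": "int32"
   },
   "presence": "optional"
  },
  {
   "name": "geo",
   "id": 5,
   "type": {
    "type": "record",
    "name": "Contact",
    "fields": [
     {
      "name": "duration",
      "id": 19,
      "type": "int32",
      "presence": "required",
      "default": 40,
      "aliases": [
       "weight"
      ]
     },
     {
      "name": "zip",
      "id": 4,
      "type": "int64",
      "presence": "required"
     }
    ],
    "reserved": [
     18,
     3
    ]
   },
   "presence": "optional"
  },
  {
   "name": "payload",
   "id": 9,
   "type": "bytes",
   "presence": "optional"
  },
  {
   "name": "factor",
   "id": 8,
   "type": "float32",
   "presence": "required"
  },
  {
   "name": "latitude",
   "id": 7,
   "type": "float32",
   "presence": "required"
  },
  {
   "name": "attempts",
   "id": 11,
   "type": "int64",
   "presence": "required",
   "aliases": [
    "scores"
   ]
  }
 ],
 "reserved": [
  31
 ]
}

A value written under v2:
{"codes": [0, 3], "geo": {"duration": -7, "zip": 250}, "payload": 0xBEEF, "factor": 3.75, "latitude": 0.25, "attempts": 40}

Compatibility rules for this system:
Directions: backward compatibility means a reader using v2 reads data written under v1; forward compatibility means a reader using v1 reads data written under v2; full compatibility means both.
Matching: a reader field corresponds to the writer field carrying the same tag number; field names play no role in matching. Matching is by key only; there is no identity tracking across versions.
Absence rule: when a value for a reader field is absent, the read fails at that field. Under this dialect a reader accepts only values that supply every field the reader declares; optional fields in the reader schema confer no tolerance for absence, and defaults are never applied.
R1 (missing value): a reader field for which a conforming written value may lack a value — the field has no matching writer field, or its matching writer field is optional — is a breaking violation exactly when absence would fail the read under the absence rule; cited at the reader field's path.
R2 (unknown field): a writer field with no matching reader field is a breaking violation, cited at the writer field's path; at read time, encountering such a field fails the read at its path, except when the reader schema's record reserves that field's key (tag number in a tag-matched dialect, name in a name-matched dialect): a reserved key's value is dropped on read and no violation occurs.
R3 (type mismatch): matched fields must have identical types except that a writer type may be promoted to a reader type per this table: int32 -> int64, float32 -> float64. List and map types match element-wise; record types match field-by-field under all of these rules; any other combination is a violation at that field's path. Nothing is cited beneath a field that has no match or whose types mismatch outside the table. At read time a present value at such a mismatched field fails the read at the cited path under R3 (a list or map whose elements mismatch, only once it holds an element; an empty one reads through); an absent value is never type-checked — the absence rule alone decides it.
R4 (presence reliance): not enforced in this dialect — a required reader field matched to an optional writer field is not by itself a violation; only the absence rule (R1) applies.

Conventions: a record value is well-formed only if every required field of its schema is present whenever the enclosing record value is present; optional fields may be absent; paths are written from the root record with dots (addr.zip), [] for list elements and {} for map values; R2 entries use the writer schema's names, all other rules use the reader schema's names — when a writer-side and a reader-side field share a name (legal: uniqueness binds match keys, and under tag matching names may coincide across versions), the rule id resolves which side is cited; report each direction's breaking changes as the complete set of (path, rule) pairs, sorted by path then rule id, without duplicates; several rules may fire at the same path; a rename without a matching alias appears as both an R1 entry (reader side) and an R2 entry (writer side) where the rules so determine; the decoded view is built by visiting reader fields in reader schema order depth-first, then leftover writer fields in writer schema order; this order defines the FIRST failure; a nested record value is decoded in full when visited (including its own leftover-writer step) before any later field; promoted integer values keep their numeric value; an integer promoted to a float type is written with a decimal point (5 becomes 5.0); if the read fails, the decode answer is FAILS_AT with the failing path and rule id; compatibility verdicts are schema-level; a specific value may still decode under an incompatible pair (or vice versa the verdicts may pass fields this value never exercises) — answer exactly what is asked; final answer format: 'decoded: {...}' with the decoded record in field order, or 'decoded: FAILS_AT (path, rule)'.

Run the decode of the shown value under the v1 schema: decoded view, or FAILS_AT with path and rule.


the writer's type comes first in each Device pair
decode (reader v1):
  codes := [0, 3]
  read fails at geo.duration under R1 (no fill)
  => FAILS_AT (geo.duration, R1)
diffs on Device not affecting the asked answer:
  field payload in record Device: required changed to optional -> affects the rule determinations only; this particular Device value decodes identically
  field zip in record Contact: type int32 changed to int64 (its default is dropped) -> affects the rule determinations only; this particular Device value decodes identically

decoded: FAILS_AT (geo.duration, R1)


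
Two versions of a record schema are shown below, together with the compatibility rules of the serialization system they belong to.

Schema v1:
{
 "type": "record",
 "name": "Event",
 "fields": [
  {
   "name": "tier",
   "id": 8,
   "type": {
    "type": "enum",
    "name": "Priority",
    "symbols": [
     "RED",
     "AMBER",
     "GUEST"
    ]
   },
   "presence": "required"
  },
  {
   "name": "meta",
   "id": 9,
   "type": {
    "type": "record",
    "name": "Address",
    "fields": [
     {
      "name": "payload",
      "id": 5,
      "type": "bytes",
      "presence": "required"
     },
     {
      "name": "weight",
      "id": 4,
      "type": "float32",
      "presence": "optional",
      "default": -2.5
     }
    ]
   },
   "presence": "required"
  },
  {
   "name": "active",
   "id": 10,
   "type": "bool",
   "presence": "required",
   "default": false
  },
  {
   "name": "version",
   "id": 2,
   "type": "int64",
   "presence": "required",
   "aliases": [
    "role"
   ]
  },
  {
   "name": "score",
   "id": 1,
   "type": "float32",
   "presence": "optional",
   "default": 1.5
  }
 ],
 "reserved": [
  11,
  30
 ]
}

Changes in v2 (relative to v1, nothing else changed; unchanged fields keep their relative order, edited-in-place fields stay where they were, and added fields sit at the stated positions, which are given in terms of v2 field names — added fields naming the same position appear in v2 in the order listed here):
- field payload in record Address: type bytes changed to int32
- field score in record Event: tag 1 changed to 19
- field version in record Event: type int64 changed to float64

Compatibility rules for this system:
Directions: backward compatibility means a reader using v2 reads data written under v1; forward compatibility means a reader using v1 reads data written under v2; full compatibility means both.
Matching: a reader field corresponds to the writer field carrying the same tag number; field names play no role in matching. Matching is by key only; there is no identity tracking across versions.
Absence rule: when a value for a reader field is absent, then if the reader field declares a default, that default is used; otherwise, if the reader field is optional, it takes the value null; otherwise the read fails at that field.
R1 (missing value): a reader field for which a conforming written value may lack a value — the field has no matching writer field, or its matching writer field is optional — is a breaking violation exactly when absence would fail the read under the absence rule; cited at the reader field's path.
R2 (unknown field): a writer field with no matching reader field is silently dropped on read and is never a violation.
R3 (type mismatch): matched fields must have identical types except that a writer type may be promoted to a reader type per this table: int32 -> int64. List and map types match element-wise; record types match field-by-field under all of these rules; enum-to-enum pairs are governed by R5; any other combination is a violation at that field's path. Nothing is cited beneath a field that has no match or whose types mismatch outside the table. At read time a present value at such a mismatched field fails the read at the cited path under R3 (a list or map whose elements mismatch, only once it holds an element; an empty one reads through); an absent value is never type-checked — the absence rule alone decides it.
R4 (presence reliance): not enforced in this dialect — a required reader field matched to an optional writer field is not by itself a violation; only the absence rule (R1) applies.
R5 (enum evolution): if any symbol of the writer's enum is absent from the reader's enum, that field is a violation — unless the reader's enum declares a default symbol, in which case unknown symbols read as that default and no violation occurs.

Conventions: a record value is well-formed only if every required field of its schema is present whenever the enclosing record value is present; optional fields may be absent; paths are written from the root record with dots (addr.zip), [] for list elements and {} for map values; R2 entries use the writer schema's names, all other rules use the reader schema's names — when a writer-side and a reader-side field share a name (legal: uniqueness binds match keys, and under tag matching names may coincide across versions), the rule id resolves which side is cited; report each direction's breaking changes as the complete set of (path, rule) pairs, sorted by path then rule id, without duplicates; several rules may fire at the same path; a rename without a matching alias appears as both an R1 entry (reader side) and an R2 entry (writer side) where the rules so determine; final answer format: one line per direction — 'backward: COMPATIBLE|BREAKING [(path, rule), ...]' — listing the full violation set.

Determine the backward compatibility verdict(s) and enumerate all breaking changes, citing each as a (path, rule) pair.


arrows below run writer -> reader for Event
checking backward for Event: reader v2 against writer v1:
  Priority -> Priority, writer required: tier aligns to tier
  Address -> Address, writer required: meta aligns to meta
  bool -> bool, writer required: active aligns to active
  int64 -> float64, writer required: version aligns to version
  no writer field matches reader score
  writer field score has no reader counterpart
  bytes -> int32, writer required: meta.payload aligns to meta.payload
  float32 -> float32, writer optional: meta.weight aligns to meta.weight
  breaking: (meta.payload, R3)
  breaking: (version, R3)
  => backward verdict for Event: BREAKING, 2 violation(s)
the other Event changes do not affect what is asked:
  field score in record Event: tag 1 changed to 19 -> inert for the asked Event verdict: nothing fires

backward: BREAKING [(meta.payload, R3), (version, R3)]


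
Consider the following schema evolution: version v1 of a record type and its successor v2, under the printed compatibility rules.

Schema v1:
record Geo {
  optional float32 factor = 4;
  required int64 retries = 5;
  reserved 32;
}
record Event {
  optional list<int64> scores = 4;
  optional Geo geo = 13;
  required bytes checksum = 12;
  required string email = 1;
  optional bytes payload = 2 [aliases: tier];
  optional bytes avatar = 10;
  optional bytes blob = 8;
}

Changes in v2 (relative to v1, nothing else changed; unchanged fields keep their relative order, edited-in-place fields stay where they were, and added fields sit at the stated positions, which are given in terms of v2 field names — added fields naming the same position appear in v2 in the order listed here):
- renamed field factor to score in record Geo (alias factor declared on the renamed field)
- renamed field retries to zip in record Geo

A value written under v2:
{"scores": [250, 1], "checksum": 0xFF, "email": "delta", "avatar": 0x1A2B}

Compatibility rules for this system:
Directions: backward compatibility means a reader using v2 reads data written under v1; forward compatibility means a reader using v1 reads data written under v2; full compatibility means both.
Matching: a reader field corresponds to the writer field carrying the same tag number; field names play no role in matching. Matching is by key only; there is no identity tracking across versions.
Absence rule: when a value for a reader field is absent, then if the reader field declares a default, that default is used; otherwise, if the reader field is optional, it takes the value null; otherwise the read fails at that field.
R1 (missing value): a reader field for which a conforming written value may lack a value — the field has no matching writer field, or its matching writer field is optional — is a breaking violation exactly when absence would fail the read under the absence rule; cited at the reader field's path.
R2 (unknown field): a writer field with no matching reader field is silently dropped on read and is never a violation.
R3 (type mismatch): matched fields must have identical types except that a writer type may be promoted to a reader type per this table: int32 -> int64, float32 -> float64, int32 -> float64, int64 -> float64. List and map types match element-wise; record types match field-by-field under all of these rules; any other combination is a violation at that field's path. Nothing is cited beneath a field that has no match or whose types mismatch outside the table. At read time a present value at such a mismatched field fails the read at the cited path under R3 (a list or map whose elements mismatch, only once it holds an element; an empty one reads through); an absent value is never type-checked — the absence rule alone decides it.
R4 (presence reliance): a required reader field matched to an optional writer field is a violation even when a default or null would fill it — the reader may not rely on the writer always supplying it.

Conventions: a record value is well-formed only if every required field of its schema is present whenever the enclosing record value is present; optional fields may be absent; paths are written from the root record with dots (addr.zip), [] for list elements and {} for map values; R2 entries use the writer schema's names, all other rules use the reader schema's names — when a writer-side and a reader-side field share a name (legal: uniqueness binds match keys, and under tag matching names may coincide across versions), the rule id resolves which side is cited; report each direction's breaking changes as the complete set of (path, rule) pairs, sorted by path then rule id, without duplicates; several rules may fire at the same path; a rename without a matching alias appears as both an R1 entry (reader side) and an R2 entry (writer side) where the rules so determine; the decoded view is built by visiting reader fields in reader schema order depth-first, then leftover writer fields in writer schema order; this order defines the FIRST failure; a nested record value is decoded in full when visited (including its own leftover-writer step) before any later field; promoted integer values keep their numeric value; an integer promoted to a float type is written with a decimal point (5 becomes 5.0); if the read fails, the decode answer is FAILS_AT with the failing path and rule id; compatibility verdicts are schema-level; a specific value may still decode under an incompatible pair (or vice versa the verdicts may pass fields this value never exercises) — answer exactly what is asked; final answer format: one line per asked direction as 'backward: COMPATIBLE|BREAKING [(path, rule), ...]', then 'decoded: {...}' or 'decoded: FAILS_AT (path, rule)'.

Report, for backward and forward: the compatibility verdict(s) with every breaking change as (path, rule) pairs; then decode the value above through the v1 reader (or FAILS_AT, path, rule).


the writer's type comes first in each Event pair
backward for Event (reader v2, writer v1):
  scores: list<int64> -> list<int64>, writer optional; from scores
  geo: Geo -> Geo, writer optional; from geo
  checksum: bytes -> bytes, writer required; from checksum
  email: string -> string, writer required; from email
  payload: bytes -> bytes, writer optional; from payload
  avatar: bytes -> bytes, writer optional; from avatar
  blob: bytes -> bytes, writer optional; from blob
  geo.score: float32 -> float32, writer optional; from geo.factor
  geo.zip: int64 -> int64, writer required; from geo.retries
  => backward verdict for Event: COMPATIBLE, no violations
forward for Event (reader v1, writer v2):
  scores: list<int64> -> list<int64>, writer optional; from scores
  geo: Geo -> Geo, writer optional; from geo
  checksum: bytes -> bytes, writer required; from checksum
  email: string -> string, writer required; from email
  payload: bytes -> bytes, writer optional; from payload
  avatar: bytes -> bytes, writer optional; from avatar
  blob: bytes -> bytes, writer optional; from blob
  geo.factor: float32 -> float32, writer optional; from geo.score
  geo.retries: int64 -> int64, writer required; from geo.zip
  => forward verdict for Event: COMPATIBLE, no violations
decode walk for Event under reader schema v1:
  scores := [250, 1]
  geo := null (absent, optional -> null)
  checksum := 0xFF
  email := "delta"
  payload := null (absent, optional -> null)
  avatar := 0x1A2B
  blob := null (absent, optional -> null)
  => decoded: {"scores": [250, 1], "geo": null, "checksum": 0xFF, "email": "delta", "payload": null, "avatar": 0x1A2B, "blob": null}

backward: COMPATIBLE []; forward: COMPATIBLE []; decoded: {"scores": [250, 1], "geo": null, "checksum": 0xFF, "email": "delta", "payload": null, "avatar": 0x1A2B, "blob": null}


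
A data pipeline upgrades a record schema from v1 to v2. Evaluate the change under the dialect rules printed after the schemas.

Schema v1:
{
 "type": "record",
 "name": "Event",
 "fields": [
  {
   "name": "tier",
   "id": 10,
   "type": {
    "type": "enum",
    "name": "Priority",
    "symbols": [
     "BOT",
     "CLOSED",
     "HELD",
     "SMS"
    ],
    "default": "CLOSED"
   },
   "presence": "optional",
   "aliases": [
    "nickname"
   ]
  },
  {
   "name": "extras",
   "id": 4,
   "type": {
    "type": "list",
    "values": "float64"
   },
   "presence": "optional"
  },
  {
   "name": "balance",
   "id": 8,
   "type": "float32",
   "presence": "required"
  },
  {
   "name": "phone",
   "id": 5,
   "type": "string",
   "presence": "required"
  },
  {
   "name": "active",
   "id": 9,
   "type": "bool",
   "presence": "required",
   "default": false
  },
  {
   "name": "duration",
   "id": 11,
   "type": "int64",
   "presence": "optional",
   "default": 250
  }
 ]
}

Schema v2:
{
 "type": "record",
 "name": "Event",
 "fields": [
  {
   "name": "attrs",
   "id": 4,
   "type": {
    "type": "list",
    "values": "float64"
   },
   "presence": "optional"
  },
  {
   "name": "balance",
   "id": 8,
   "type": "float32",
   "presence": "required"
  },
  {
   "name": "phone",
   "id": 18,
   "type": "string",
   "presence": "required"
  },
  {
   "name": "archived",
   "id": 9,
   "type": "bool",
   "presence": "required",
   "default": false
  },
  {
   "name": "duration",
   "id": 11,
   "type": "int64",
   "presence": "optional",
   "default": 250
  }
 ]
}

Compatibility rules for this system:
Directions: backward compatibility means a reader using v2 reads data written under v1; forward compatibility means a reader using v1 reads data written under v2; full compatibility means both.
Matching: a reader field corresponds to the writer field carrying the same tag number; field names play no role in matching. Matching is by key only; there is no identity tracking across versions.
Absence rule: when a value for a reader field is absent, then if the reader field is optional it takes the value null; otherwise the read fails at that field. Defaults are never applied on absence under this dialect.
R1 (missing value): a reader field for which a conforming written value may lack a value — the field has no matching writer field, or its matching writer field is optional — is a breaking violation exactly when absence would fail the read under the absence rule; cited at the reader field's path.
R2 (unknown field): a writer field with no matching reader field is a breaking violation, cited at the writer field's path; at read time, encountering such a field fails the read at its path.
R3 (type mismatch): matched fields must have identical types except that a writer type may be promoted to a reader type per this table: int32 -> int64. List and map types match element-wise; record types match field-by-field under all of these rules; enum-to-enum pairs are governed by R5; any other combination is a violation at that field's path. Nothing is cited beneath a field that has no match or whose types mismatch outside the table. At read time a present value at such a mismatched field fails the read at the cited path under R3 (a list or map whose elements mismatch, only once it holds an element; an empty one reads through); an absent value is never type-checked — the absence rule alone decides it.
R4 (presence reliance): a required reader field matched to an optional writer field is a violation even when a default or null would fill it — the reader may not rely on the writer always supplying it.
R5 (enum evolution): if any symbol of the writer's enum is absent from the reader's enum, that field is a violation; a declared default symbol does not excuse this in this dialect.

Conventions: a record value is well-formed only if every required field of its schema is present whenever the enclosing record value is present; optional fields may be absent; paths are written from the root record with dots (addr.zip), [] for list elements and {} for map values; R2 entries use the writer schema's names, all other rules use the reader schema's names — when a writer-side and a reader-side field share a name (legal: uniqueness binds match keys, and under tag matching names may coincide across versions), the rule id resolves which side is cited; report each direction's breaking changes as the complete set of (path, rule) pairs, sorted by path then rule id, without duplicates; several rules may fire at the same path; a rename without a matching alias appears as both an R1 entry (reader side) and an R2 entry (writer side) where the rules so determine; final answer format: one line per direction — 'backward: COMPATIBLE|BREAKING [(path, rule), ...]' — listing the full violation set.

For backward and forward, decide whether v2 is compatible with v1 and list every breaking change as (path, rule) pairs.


the writer's type comes first in each Event pair
backward for Event (reader v2, writer v1):
  list<float64> -> list<float64>, writer optional: attrs aligns to extras
  float32 -> float32, writer required: balance aligns to balance
  phone: no writer-side match
  bool -> bool, writer required: archived aligns to active
  int64 -> int64, writer optional: duration aligns to duration
  tier (writer side), unknown to reader
  phone (writer side), unknown to reader
  violation R1 at phone
  violation R2 at phone
  violation R2 at tier
  => 3 violation(s): backward is BREAKING for Event
forward for Event (reader v1, writer v2):
  tier: no writer-side match
  list<float64> -> list<float64>, writer optional: extras aligns to attrs
  float32 -> float32, writer required: balance aligns to balance
  phone: no writer-side match
  bool -> bool, writer required: active aligns to archived
  int64 -> int64, writer optional: duration aligns to duration
  phone (writer side), unknown to reader
  violation R1 at phone
  violation R2 at phone
  => 2 violation(s): forward is BREAKING for Event

backward: BREAKING [(phone, R1), (phone, R2), (tier, R2)]; forward: BREAKING [(phone, R1), (phone, R2)]
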